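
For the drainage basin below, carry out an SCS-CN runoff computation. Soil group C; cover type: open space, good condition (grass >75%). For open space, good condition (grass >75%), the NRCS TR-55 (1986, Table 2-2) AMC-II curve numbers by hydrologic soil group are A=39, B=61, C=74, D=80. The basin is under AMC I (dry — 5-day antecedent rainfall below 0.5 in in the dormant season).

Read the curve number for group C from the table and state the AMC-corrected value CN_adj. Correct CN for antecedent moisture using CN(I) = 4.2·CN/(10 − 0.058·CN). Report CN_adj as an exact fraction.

CN_adj = 77700/1427 ≈ 54.450

NRCS table: open space, good condition (grass >75%), soil group C → CN(II) = 74
Dry (AMC I): CN(I) = 4.2·74/(10 − 0.058·74) = (1554/5)/(1427/250) = 77700/1427 ≈ 54.450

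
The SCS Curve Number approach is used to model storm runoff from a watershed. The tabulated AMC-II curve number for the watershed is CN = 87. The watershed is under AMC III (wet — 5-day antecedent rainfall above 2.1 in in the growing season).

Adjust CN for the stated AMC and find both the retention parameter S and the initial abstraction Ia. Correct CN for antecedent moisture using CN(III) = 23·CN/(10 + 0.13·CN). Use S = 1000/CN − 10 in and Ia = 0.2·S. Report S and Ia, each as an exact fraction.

S = 1300/2001 in ≈ 0.650 in; Ia = 260/2001 in ≈ 0.130 in

Adjust CN=87 to AMC III: 23·87/(10 + 0.13·87) → 2001 ÷ (2131/100) = 200100/2131 ≈ 93.900
Retention S: 1000/CN − 10 with CN=93.900 → S = 1300/2001 ≈ 0.650 in
Ia = 0.2·(1300/2001) = 260/2001 in ≈ 0.130 in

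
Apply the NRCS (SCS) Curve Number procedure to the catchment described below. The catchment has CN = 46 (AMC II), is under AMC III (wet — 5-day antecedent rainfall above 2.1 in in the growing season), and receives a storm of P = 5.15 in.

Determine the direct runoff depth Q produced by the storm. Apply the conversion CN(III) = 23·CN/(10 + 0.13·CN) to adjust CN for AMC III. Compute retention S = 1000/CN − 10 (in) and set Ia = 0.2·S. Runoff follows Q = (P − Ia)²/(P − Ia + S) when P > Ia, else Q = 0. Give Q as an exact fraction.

CN(III) from CN(II)=46: (23·46)/(10 + 0.13·46) = 52900/799 ≈ 66.208
S = 1000/(52900/799) − 10 = 2700/529 in ≈ 5.104 in
Ia = 0.2·(2700/529) = 540/529 in ≈ 1.021 in
Since P=5.150 > Ia=1.021: effective rainfall P−Ia = 43687/10580 in
Q: (43687/10580)² ÷ (97687/10580) = 1908553969/1033528460 in (≈ 1.847 in)

Q = 1908553969/1033528460 in ≈ 1.847 in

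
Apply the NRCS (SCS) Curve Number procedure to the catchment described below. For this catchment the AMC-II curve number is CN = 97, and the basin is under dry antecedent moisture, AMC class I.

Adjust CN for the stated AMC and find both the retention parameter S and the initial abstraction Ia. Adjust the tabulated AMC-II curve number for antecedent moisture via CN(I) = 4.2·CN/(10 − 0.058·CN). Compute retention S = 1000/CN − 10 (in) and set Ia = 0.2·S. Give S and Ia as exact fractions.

Dry (AMC I): CN(I) = 4.2·97/(10 − 0.058·97) = (2037/5)/(2187/500) = 67900/729 ≈ 93.141
Max retention: S = 1000/(67900/729) − 10 = 500/679 in (≈ 0.736 in)
Ia = 0.2S: 0.2·0.736 = 0.147 in (exactly 100/679)

S = 500/679 in ≈ 0.736 in; Ia = 100/679 in ≈ 0.147 in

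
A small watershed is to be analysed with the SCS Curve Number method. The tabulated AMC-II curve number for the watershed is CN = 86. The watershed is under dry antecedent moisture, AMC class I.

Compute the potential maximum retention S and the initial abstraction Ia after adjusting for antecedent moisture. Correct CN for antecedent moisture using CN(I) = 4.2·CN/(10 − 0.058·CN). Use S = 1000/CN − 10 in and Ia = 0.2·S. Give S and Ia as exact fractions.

S = 500/129 in ≈ 3.876 in; Ia = 100/129 in ≈ 0.775 in

CN(I) from CN(II)=86: (4.2·86)/(10 − 0.058·86) = 12900/179 ≈ 72.067
Retention S: 1000/CN − 10 with CN=72.067 → S = 500/129 ≈ 3.876 in
Ia = 0.2S: 0.2·3.876 = 0.775 in (exactly 100/129)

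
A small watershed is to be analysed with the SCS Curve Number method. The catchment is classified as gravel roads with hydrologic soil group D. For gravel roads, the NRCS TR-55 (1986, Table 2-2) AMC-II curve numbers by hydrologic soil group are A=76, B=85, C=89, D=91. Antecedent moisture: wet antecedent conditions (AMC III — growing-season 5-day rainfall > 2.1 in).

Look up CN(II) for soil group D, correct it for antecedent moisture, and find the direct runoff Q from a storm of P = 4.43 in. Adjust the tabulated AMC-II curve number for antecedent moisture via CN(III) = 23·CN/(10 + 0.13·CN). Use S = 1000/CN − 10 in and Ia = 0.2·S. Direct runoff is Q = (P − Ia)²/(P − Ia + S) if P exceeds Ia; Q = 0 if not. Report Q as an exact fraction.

NRCS table: gravel roads, soil group D → CN(II) = 91
CN(III) from CN(II)=91: (23·91)/(10 + 0.13·91) = 209300/2183 ≈ 95.877
Max retention: S = 1000/(209300/2183) − 10 = 900/2093 in (≈ 0.430 in)
Initial abstraction Ia = S/5 = (900/2093)/5 = 180/2093 ≈ 0.086 in
Excess rainfall: 4.430 − 0.086 = 4.344 in; P > Ia so Q > 0
Runoff Q = (P−Ia)²/(P−Ia+S) = (4.344)²/(4.344+0.430) = 826642821601/209132350700 ≈ 3.953 in

Q = 826642821601/209132350700 in ≈ 3.953 in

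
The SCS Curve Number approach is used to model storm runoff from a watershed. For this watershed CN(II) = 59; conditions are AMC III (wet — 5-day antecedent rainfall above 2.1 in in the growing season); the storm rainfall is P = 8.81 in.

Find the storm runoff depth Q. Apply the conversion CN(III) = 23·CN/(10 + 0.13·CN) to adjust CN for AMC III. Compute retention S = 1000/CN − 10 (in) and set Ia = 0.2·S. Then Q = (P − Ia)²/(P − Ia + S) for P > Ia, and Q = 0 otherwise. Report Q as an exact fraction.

Q = 1239920109289/206741256900 in ≈ 5.997 in

Wet (AMC III): CN(III) = 23·59/(10 + 0.13·59) = 1357/(1767/100) = 135700/1767 ≈ 76.797
Max retention: S = 1000/(135700/1767) − 10 = 4100/1357 in (≈ 3.021 in)
Ia = 0.2·(4100/1357) = 820/1357 in ≈ 0.604 in
Since P=8.810 > Ia=0.604: effective rainfall P−Ia = 1113517/135700 in
Q = (1113517/135700)²/((1113517/135700) + 4100/1357) = (1239920109289/18414490000)/(1523517/135700) = 1239920109289/206741256900 in ≈ 5.997 in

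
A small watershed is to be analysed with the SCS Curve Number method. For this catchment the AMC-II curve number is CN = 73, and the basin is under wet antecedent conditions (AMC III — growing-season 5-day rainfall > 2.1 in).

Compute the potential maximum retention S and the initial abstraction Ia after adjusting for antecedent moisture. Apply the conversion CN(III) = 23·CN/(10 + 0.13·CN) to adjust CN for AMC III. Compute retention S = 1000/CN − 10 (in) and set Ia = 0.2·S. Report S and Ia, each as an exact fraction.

S = 2700/1679 in ≈ 1.608 in; Ia = 540/1679 in ≈ 0.322 in

Wet (AMC III): CN(III) = 23·73/(10 + 0.13·73) = 1679/(1949/100) = 167900/1949 ≈ 86.147
Retention S: 1000/CN − 10 with CN=86.147 → S = 2700/1679 ≈ 1.608 in
Initial abstraction Ia = S/5 = (2700/1679)/5 = 540/1679 ≈ 0.322 in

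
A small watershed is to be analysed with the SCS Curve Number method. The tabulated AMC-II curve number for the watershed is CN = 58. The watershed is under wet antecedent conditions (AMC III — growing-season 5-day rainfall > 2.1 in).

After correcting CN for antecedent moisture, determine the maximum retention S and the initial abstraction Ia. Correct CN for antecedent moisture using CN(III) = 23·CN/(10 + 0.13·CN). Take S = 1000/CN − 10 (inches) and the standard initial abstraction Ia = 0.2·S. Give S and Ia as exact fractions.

S = 2100/667 in ≈ 3.148 in; Ia = 420/667 in ≈ 0.630 in

Wet (AMC III): CN(III) = 23·58/(10 + 0.13·58) = 1334/(877/50) = 66700/877 ≈ 76.055
Retention S: 1000/CN − 10 with CN=76.055 → S = 2100/667 ≈ 3.148 in
Ia = 0.2S: 0.2·3.148 = 0.630 in (exactly 420/667)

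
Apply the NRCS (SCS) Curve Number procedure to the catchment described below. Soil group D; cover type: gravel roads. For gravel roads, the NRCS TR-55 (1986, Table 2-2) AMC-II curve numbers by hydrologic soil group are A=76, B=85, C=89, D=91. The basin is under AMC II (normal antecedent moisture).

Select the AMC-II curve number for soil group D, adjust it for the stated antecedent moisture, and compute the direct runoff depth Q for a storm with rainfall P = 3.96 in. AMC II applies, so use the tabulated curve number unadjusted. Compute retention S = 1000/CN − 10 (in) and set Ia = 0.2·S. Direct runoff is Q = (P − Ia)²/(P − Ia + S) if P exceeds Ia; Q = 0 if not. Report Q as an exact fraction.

NRCS table: gravel roads, soil group D → CN(II) = 91
Average conditions: CN = 91 (no AMC adjustment).
S = 1000/91 − 10 = 90/91 in ≈ 0.989 in
Ia = 0.2S: 0.2·0.989 = 0.198 in (exactly 18/91)
Excess rainfall: 3.960 − 0.198 = 3.762 in; P > Ia so Q > 0
Runoff Q = (P−Ia)²/(P−Ia+S) = (3.762)²/(3.762+0.989) = 8139609/2732275 ≈ 2.979 in

Q = 8139609/2732275 in ≈ 2.979 in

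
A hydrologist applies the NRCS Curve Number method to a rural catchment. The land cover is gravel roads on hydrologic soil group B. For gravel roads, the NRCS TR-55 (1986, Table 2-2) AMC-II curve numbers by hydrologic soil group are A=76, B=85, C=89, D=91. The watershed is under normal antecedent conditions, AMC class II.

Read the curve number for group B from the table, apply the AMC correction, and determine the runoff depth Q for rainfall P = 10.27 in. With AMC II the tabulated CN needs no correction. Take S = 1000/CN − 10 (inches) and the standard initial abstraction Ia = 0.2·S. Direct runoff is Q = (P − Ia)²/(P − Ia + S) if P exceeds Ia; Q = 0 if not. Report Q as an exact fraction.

NRCS table: gravel roads, soil group B → CN(II) = 85
CN(II) = 85; AMC II needs no correction.
Retention S: 1000/CN − 10 with CN=85.000 → S = 30/17 ≈ 1.765 in
Initial abstraction Ia = S/5 = (30/17)/5 = 6/17 ≈ 0.353 in
Since P=10.270 > Ia=0.353: effective rainfall P−Ia = 16859/1700 in
Runoff Q = (P−Ia)²/(P−Ia+S) = (9.917)²/(9.917+1.765) = 284225881/33760300 ≈ 8.419 in

Q = 284225881/33760300 in ≈ 8.419 in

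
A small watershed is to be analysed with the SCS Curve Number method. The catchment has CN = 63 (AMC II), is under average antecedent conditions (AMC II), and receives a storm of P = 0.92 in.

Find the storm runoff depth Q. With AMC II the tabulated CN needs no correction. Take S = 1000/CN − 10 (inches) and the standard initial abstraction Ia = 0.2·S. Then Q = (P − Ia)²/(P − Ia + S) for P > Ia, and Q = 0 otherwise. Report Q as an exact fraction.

AMC II — tabulated CN = 63 applies directly.
S = 1000/63 − 10 = 370/63 in ≈ 5.873 in
Ia = 0.2·(370/63) = 74/63 in ≈ 1.175 in
P = 0.920 ≤ Ia = 1.175 in: entire storm abstracted, Q = 0.

Q = 0 in ≈ 0.000 in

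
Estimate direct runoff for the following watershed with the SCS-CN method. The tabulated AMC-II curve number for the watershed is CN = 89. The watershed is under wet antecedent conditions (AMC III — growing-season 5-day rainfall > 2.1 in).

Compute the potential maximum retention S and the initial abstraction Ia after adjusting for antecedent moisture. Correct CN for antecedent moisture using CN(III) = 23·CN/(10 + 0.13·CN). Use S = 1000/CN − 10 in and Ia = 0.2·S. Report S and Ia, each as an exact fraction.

S = 1100/2047 in ≈ 0.537 in; Ia = 220/2047 in ≈ 0.107 in

CN(III) from CN(II)=89: (23·89)/(10 + 0.13·89) = 204700/2157 ≈ 94.900
S = 1000/(204700/2157) − 10 = 1100/2047 in ≈ 0.537 in
Ia = 0.2S: 0.2·0.537 = 0.107 in (exactly 220/2047)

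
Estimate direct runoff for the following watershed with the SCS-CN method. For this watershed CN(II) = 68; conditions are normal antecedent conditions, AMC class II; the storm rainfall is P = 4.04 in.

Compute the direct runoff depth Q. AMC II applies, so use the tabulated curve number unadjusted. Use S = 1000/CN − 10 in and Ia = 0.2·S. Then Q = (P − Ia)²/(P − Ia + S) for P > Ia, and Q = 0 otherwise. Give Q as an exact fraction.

AMC II — tabulated CN = 68 applies directly.
Retention S: 1000/CN − 10 with CN=68.000 → S = 80/17 ≈ 4.706 in
Ia = 0.2S: 0.2·4.706 = 0.941 in (exactly 16/17)
Excess rainfall: 4.040 − 0.941 = 3.099 in; P > Ia so Q > 0
Q: (1317/425)² ÷ (3317/425) = 1734489/1409725 in (≈ 1.230 in)

Q = 1734489/1409725 in ≈ 1.230 in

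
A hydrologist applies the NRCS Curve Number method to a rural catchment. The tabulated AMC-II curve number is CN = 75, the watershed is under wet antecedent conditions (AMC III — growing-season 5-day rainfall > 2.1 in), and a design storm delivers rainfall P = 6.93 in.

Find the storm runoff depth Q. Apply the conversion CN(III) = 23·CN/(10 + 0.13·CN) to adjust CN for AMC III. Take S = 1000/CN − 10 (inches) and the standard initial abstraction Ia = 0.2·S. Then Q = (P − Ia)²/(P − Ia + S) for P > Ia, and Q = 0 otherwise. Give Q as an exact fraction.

Q = 2099197489/385137300 in ≈ 5.451 in

Wet (AMC III): CN(III) = 23·75/(10 + 0.13·75) = 1725/(79/4) = 6900/79 ≈ 87.342
Retention S: 1000/CN − 10 with CN=87.342 → S = 100/69 ≈ 1.449 in
Ia = 0.2·(100/69) = 20/69 in ≈ 0.290 in
P − Ia = 6.930 − 0.290 = 45817/6900 ≈ 6.640 in (> 0, runoff occurs)
Q = (45817/6900)²/((45817/6900) + 100/69) = (2099197489/47610000)/(55817/6900) = 2099197489/385137300 in ≈ 5.451 in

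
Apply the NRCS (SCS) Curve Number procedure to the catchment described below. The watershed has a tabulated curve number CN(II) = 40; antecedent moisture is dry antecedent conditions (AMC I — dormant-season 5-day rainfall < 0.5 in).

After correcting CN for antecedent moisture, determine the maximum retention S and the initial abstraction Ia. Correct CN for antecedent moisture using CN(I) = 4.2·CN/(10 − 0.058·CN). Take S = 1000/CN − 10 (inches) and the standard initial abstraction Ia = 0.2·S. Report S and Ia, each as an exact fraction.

S = 250/7 in ≈ 35.714 in; Ia = 50/7 in ≈ 7.143 in

CN(I) from CN(II)=40: (4.2·40)/(10 − 0.058·40) = 175/8 ≈ 21.875
Max retention: S = 1000/(175/8) − 10 = 250/7 in (≈ 35.714 in)
Ia = 0.2S: 0.2·35.714 = 7.143 in (exactly 50/7)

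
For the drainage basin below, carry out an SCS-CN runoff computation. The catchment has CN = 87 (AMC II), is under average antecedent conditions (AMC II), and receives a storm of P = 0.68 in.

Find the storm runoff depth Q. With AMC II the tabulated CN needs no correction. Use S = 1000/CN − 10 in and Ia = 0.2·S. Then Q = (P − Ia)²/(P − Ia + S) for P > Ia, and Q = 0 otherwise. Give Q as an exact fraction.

Q = 687241/8871825 in ≈ 0.077 in

CN(II) = 87; AMC II needs no correction.
Max retention: S = 1000/87 − 10 = 130/87 in (≈ 1.494 in)
Initial abstraction Ia = S/5 = (130/87)/5 = 26/87 ≈ 0.299 in
Excess rainfall: 0.680 − 0.299 = 0.381 in; P > Ia so Q > 0
Runoff Q = (P−Ia)²/(P−Ia+S) = (0.381)²/(0.381+1.494) = 687241/8871825 ≈ 0.077 in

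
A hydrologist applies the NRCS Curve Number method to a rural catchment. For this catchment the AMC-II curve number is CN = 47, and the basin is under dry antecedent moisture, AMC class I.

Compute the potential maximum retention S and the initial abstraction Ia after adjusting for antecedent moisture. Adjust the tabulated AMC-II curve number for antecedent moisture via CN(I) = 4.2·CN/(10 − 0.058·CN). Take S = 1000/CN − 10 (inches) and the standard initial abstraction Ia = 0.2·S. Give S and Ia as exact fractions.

S = 26500/987 in ≈ 26.849 in; Ia = 5300/987 in ≈ 5.370 in

Adjust CN=47 to AMC I: 4.2·47/(10 − 0.058·47) → (987/5) ÷ (3637/500) = 98700/3637 ≈ 27.138
S = 1000/(98700/3637) − 10 = 26500/987 in ≈ 26.849 in
Initial abstraction Ia = S/5 = (26500/987)/5 = 5300/987 ≈ 5.370 in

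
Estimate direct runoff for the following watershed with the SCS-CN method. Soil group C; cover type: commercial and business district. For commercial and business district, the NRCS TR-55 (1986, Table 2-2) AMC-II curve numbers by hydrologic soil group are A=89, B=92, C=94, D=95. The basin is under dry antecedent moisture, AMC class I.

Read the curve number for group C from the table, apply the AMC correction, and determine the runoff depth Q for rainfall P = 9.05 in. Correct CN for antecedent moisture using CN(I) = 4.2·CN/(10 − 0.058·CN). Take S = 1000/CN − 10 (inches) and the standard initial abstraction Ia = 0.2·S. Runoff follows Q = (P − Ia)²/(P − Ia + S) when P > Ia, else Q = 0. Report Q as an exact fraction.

NRCS table: commercial and business district, soil group C → CN(II) = 94
Dry (AMC I): CN(I) = 4.2·94/(10 − 0.058·94) = (1974/5)/(1137/250) = 32900/379 ≈ 86.807
Max retention: S = 1000/(32900/379) − 10 = 500/329 in (≈ 1.520 in)
Ia = 0.2S: 0.2·1.520 = 0.304 in (exactly 100/329)
Excess rainfall: 9.050 − 0.304 = 8.746 in; P > Ia so Q > 0
Q = (57549/6580)²/((57549/6580) + 500/329) = (3311887401/43296400)/(67549/6580) = 3311887401/444472420 in ≈ 7.451 in

Q = 3311887401/444472420 in ≈ 7.451 in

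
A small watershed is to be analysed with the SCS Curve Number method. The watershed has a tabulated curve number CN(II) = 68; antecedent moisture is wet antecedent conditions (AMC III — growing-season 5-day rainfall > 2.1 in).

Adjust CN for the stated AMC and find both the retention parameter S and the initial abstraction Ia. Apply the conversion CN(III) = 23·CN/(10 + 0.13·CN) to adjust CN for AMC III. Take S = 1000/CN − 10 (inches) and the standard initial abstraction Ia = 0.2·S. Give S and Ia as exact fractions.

CN(III) from CN(II)=68: (23·68)/(10 + 0.13·68) = 39100/471 ≈ 83.015
Max retention: S = 1000/(39100/471) − 10 = 800/391 in (≈ 2.046 in)
Ia = 0.2·(800/391) = 160/391 in ≈ 0.409 in

S = 800/391 in ≈ 2.046 in; Ia = 160/391 in ≈ 0.409 in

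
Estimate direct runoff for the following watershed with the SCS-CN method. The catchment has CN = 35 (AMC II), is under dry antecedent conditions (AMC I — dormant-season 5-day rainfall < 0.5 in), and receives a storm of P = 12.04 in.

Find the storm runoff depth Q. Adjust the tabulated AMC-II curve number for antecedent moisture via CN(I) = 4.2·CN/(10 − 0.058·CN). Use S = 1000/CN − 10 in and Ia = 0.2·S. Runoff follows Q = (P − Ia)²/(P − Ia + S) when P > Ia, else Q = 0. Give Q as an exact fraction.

Q = 137992009/640357725 in ≈ 0.215 in

Adjust CN=35 to AMC I: 4.2·35/(10 − 0.058·35) → 147 ÷ (797/100) = 14700/797 ≈ 18.444
S = 1000/(14700/797) − 10 = 6500/147 in ≈ 44.218 in
Ia = 0.2·(6500/147) = 1300/147 in ≈ 8.844 in
P − Ia = 12.040 − 8.844 = 11747/3675 ≈ 3.196 in (> 0, runoff occurs)
Q: (11747/3675)² ÷ (174247/3675) = 137992009/640357725 in (≈ 0.215 in)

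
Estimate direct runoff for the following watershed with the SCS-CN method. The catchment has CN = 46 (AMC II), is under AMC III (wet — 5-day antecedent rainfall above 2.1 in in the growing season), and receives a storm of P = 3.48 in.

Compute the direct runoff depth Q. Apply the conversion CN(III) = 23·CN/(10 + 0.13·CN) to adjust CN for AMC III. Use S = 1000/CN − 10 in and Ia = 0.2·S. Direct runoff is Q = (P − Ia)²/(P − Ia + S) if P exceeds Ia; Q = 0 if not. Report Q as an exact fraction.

Q = 352581843/440934725 in ≈ 0.800 in

Adjust CN=46 to AMC III: 23·46/(10 + 0.13·46) → 1058 ÷ (799/50) = 52900/799 ≈ 66.208
S = 1000/(52900/799) − 10 = 2700/529 in ≈ 5.104 in
Initial abstraction Ia = S/5 = (2700/529)/5 = 540/529 ≈ 1.021 in
P − Ia = 3.480 − 1.021 = 32523/13225 ≈ 2.459 in (> 0, runoff occurs)
Q = (32523/13225)²/((32523/13225) + 2700/529) = (1057745529/174900625)/(100023/13225) = 352581843/440934725 in ≈ 0.800 in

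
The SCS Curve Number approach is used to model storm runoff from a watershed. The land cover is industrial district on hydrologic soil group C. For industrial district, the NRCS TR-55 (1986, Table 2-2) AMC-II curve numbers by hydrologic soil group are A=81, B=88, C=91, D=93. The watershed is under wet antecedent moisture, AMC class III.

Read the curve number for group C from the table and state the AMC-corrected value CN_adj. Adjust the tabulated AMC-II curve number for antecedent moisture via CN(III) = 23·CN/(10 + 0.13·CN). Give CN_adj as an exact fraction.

NRCS table: industrial district, soil group C → CN(II) = 91
CN(III) from CN(II)=91: (23·91)/(10 + 0.13·91) = 209300/2183 ≈ 95.877

CN_adj = 209300/2183 ≈ 95.877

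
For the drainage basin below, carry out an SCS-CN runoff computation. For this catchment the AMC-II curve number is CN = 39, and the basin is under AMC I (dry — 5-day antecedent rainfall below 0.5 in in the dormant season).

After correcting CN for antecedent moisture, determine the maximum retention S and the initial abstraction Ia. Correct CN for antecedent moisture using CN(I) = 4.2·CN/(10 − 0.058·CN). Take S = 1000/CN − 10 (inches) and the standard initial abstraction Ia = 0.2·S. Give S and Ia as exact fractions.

CN(I) from CN(II)=39: (4.2·39)/(10 − 0.058·39) = 81900/3869 ≈ 21.168
Max retention: S = 1000/(81900/3869) − 10 = 30500/819 in (≈ 37.241 in)
Ia = 0.2·(30500/819) = 6100/819 in ≈ 7.448 in

S = 30500/819 in ≈ 37.241 in; Ia = 6100/819 in ≈ 7.448 in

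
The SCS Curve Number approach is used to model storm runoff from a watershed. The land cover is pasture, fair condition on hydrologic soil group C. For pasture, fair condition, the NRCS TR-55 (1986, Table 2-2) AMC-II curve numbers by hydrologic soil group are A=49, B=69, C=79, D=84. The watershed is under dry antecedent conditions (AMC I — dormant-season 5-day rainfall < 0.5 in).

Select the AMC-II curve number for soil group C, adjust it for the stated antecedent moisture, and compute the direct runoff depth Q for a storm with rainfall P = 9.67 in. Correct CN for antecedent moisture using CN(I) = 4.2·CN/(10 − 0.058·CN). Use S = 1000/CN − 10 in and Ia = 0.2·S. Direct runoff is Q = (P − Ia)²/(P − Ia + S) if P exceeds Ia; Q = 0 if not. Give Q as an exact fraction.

NRCS table: pasture, fair condition, soil group C → CN(II) = 79
Dry (AMC I): CN(I) = 4.2·79/(10 − 0.058·79) = (1659/5)/(2709/500) = 7900/129 ≈ 61.240
Max retention: S = 1000/(7900/129) − 10 = 500/79 in (≈ 6.329 in)
Ia = 0.2S: 0.2·6.329 = 1.266 in (exactly 100/79)
P − Ia = 9.670 − 1.266 = 66393/7900 ≈ 8.404 in (> 0, runoff occurs)
Q = (66393/7900)²/((66393/7900) + 500/79) = (4408030449/62410000)/(116393/7900) = 4408030449/919504700 in ≈ 4.794 in

Q = 4408030449/919504700 in ≈ 4.794 in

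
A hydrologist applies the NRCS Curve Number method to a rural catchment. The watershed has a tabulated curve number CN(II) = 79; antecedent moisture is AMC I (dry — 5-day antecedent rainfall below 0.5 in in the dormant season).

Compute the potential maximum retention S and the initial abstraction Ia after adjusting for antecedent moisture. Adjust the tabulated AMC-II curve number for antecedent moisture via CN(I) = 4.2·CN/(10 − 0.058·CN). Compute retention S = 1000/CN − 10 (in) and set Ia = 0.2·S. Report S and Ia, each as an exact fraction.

Adjust CN=79 to AMC I: 4.2·79/(10 − 0.058·79) → (1659/5) ÷ (2709/500) = 7900/129 ≈ 61.240
Max retention: S = 1000/(7900/129) − 10 = 500/79 in (≈ 6.329 in)
Ia = 0.2·(500/79) = 100/79 in ≈ 1.266 in

S = 500/79 in ≈ 6.329 in; Ia = 100/79 in ≈ 1.266 in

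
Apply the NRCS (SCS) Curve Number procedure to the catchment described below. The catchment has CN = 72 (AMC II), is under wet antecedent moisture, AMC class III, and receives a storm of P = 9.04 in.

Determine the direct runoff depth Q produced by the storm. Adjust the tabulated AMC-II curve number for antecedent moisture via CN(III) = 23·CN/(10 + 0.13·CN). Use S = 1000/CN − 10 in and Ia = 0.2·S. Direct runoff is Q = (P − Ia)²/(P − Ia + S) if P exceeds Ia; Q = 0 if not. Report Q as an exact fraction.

Adjust CN=72 to AMC III: 23·72/(10 + 0.13·72) → 1656 ÷ (484/25) = 10350/121 ≈ 85.537
Max retention: S = 1000/(10350/121) − 10 = 350/207 in (≈ 1.691 in)
Ia = 0.2S: 0.2·1.691 = 0.338 in (exactly 70/207)
Since P=9.040 > Ia=0.338: effective rainfall P−Ia = 45032/5175 in
Runoff Q = (P−Ia)²/(P−Ia+S) = (8.702)²/(8.702+1.691) = 1013940512/139160925 ≈ 7.286 in

Q = 1013940512/139160925 in ≈ 7.286 in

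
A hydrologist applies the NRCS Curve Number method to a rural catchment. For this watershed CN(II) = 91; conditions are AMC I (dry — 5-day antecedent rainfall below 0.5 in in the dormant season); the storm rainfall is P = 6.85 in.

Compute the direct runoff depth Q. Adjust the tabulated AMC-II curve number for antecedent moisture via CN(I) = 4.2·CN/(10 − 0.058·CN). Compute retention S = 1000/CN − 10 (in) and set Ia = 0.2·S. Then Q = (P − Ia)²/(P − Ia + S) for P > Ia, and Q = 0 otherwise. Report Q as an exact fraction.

Q = 6604650361/1417567060 in ≈ 4.659 in

Dry (AMC I): CN(I) = 4.2·91/(10 − 0.058·91) = (1911/5)/(2361/500) = 63700/787 ≈ 80.940
Retention S: 1000/CN − 10 with CN=80.940 → S = 1500/637 ≈ 2.355 in
Ia = 0.2S: 0.2·2.355 = 0.471 in (exactly 300/637)
P − Ia = 6.850 − 0.471 = 81269/12740 ≈ 6.379 in (> 0, runoff occurs)
Q: (81269/12740)² ÷ (111269/12740) = 6604650361/1417567060 in (≈ 4.659 in)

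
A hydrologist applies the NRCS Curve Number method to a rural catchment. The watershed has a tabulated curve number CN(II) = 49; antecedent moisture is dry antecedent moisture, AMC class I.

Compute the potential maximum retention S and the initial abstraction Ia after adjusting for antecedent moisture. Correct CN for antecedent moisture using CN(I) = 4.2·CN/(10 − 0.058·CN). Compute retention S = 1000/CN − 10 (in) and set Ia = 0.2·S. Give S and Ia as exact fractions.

S = 8500/343 in ≈ 24.781 in; Ia = 1700/343 in ≈ 4.956 in

CN(I) from CN(II)=49: (4.2·49)/(10 − 0.058·49) = 34300/1193 ≈ 28.751
S = 1000/(34300/1193) − 10 = 8500/343 in ≈ 24.781 in
Initial abstraction Ia = S/5 = (8500/343)/5 = 1700/343 ≈ 4.956 in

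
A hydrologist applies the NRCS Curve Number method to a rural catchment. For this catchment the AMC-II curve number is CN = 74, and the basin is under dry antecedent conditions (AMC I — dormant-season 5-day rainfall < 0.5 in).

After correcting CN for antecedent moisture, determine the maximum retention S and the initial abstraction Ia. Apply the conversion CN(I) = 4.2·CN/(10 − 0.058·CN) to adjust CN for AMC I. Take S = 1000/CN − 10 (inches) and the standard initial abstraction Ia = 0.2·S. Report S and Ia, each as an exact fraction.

CN(I) from CN(II)=74: (4.2·74)/(10 − 0.058·74) = 77700/1427 ≈ 54.450
S = 1000/(77700/1427) − 10 = 6500/777 in ≈ 8.366 in
Ia = 0.2·(6500/777) = 1300/777 in ≈ 1.673 in

S = 6500/777 in ≈ 8.366 in; Ia = 1300/777 in ≈ 1.673 in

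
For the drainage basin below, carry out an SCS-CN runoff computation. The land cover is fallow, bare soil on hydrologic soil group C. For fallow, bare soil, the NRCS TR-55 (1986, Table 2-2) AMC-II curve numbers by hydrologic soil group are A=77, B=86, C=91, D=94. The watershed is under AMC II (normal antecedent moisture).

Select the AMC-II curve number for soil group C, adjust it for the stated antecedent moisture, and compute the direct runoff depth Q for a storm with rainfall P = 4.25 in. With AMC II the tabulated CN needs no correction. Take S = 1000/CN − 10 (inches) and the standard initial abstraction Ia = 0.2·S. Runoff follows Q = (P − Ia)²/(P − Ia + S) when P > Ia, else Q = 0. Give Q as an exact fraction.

Q = 435125/133588 in ≈ 3.257 in

NRCS table: fallow, bare soil, soil group C → CN(II) = 91
Average conditions: CN = 91 (no AMC adjustment).
Max retention: S = 1000/91 − 10 = 90/91 in (≈ 0.989 in)
Initial abstraction Ia = S/5 = (90/91)/5 = 18/91 ≈ 0.198 in
Excess rainfall: 4.250 − 0.198 = 4.052 in; P > Ia so Q > 0
Q: (1475/364)² ÷ (1835/364) = 435125/133588 in (≈ 3.257 in)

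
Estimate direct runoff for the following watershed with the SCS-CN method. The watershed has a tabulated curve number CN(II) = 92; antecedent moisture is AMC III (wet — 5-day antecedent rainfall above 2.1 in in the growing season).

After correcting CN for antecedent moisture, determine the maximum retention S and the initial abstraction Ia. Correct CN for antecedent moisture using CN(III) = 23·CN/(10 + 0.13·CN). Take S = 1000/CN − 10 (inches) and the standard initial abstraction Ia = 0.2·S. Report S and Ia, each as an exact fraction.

Wet (AMC III): CN(III) = 23·92/(10 + 0.13·92) = 2116/(549/25) = 52900/549 ≈ 96.357
Max retention: S = 1000/(52900/549) − 10 = 200/529 in (≈ 0.378 in)
Ia = 0.2S: 0.2·0.378 = 0.076 in (exactly 40/529)

S = 200/529 in ≈ 0.378 in; Ia = 40/529 in ≈ 0.076 in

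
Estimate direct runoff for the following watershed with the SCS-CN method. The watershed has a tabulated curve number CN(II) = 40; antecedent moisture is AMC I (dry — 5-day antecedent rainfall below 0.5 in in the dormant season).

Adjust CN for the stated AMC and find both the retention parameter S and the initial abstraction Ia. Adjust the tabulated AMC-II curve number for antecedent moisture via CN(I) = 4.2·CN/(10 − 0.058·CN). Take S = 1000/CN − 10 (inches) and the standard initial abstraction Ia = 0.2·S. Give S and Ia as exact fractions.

S = 250/7 in ≈ 35.714 in; Ia = 50/7 in ≈ 7.143 in

Dry (AMC I): CN(I) = 4.2·40/(10 − 0.058·40) = 168/(192/25) = 175/8 ≈ 21.875
S = 1000/(175/8) − 10 = 250/7 in ≈ 35.714 in
Ia = 0.2S: 0.2·35.714 = 7.143 in (exactly 50/7)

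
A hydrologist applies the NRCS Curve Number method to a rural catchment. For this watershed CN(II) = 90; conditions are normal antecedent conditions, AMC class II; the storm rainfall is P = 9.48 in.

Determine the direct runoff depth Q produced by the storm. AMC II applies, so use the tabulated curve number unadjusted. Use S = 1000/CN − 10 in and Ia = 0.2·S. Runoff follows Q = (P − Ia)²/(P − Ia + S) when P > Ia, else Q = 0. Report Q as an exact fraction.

Q = 4338889/524925 in ≈ 8.266 in

CN(II) = 90; AMC II needs no correction.
Max retention: S = 1000/90 − 10 = 10/9 in (≈ 1.111 in)
Ia = 0.2·(10/9) = 2/9 in ≈ 0.222 in
Excess rainfall: 9.480 − 0.222 = 9.258 in; P > Ia so Q > 0
Q: (2083/225)² ÷ (2333/225) = 4338889/524925 in (≈ 8.266 in)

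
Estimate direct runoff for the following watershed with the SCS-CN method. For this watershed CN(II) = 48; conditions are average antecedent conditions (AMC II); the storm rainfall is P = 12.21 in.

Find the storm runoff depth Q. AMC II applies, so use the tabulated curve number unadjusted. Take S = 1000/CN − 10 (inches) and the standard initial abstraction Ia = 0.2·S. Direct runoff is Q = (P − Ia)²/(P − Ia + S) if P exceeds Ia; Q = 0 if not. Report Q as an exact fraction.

AMC II — tabulated CN = 48 applies directly.
Retention S: 1000/CN − 10 with CN=48.000 → S = 65/6 ≈ 10.833 in
Ia = 0.2S: 0.2·10.833 = 2.167 in (exactly 13/6)
P − Ia = 12.210 − 2.167 = 3013/300 ≈ 10.043 in (> 0, runoff occurs)
Q = (3013/300)²/((3013/300) + 65/6) = (9078169/90000)/(6263/300) = 9078169/1878900 in ≈ 4.832 in

Q = 9078169/1878900 in ≈ 4.832 in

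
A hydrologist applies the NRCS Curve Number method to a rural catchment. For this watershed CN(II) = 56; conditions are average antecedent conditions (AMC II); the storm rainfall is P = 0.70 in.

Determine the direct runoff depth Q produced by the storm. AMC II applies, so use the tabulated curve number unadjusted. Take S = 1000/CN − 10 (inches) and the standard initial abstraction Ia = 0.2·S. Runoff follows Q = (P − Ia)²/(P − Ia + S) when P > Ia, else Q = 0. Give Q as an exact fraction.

CN(II) = 56; AMC II needs no correction.
Max retention: S = 1000/56 − 10 = 55/7 in (≈ 7.857 in)
Ia = 0.2·(55/7) = 11/7 in ≈ 1.571 in
P = 0.700 ≤ Ia = 1.571 in: entire storm abstracted, Q = 0.

Q = 0 in ≈ 0.000 in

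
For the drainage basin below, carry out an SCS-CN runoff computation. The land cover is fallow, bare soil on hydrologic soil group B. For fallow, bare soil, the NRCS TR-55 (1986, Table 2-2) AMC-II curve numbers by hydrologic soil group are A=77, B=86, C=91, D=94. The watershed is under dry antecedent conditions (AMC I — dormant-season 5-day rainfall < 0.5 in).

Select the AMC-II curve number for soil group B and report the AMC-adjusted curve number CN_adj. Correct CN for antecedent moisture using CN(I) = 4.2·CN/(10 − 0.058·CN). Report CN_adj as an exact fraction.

NRCS table: fallow, bare soil, soil group B → CN(II) = 86
Adjust CN=86 to AMC I: 4.2·86/(10 − 0.058·86) → (1806/5) ÷ (1253/250) = 12900/179 ≈ 72.067

CN_adj = 12900/179 ≈ 72.067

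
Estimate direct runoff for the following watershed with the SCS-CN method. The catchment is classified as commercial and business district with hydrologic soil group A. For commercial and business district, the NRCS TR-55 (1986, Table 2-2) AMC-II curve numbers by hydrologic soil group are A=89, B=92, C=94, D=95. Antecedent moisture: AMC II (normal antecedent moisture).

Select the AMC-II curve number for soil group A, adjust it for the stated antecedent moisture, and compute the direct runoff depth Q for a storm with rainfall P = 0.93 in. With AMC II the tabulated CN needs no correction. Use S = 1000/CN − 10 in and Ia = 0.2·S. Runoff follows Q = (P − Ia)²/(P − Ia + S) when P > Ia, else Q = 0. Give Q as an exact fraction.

NRCS table: commercial and business district, soil group A → CN(II) = 89
CN(II) = 89; AMC II needs no correction.
S = 1000/89 − 10 = 110/89 in ≈ 1.236 in
Initial abstraction Ia = S/5 = (110/89)/5 = 22/89 ≈ 0.247 in
Since P=0.930 > Ia=0.247: effective rainfall P−Ia = 6077/8900 in
Q: (6077/8900)² ÷ (17077/8900) = 36929929/151985300 in (≈ 0.243 in)

Q = 36929929/151985300 in ≈ 0.243 in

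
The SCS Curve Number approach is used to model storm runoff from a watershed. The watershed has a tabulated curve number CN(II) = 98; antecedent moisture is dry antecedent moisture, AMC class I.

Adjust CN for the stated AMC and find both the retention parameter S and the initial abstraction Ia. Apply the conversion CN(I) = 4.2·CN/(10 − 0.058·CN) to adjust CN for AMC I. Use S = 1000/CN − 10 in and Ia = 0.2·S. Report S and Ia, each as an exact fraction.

S = 500/1029 in ≈ 0.486 in; Ia = 100/1029 in ≈ 0.097 in

Dry (AMC I): CN(I) = 4.2·98/(10 − 0.058·98) = (2058/5)/(1079/250) = 102900/1079 ≈ 95.366
Max retention: S = 1000/(102900/1079) − 10 = 500/1029 in (≈ 0.486 in)
Ia = 0.2·(500/1029) = 100/1029 in ≈ 0.097 in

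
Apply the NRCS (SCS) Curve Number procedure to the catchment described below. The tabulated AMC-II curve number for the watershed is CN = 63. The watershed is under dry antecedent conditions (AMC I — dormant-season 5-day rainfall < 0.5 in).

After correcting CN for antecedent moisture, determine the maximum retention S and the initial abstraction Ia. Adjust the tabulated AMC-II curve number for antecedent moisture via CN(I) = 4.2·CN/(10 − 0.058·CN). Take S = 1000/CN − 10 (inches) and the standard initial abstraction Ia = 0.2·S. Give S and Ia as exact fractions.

Dry (AMC I): CN(I) = 4.2·63/(10 − 0.058·63) = (1323/5)/(3173/500) = 132300/3173 ≈ 41.696
S = 1000/(132300/3173) − 10 = 18500/1323 in ≈ 13.983 in
Ia = 0.2S: 0.2·13.983 = 2.797 in (exactly 3700/1323)

S = 18500/1323 in ≈ 13.983 in; Ia = 3700/1323 in ≈ 2.797 in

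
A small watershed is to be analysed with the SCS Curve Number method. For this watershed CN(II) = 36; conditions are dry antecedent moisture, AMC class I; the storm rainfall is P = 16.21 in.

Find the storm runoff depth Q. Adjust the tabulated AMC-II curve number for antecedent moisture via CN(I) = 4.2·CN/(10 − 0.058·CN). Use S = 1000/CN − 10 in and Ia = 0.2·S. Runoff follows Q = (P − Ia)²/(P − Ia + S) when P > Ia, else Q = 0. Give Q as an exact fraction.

Q = 21423884161/17886374100 in ≈ 1.198 in

Dry (AMC I): CN(I) = 4.2·36/(10 − 0.058·36) = (756/5)/(989/125) = 18900/989 ≈ 19.110
Max retention: S = 1000/(18900/989) − 10 = 8000/189 in (≈ 42.328 in)
Ia = 0.2·(8000/189) = 1600/189 in ≈ 8.466 in
P − Ia = 16.210 − 8.466 = 146369/18900 ≈ 7.744 in (> 0, runoff occurs)
Runoff Q = (P−Ia)²/(P−Ia+S) = (7.744)²/(7.744+42.328) = 21423884161/17886374100 ≈ 1.198 in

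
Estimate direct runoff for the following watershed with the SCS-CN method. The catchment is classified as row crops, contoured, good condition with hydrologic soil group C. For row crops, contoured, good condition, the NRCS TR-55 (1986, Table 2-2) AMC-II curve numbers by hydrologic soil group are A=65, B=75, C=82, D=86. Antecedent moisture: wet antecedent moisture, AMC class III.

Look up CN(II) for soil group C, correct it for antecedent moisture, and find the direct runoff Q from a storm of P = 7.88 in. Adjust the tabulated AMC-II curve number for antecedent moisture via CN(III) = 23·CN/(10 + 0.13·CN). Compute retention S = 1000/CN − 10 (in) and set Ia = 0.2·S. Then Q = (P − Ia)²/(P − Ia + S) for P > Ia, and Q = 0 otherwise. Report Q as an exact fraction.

Q = 32859175441/4803901325 in ≈ 6.840 in

NRCS table: row crops, contoured, good condition, soil group C → CN(II) = 82
CN(III) from CN(II)=82: (23·82)/(10 + 0.13·82) = 94300/1033 ≈ 91.288
Max retention: S = 1000/(94300/1033) − 10 = 900/943 in (≈ 0.954 in)
Initial abstraction Ia = S/5 = (900/943)/5 = 180/943 ≈ 0.191 in
Excess rainfall: 7.880 − 0.191 = 7.689 in; P > Ia so Q > 0
Runoff Q = (P−Ia)²/(P−Ia+S) = (7.689)²/(7.689+0.954) = 32859175441/4803901325 ≈ 6.840 in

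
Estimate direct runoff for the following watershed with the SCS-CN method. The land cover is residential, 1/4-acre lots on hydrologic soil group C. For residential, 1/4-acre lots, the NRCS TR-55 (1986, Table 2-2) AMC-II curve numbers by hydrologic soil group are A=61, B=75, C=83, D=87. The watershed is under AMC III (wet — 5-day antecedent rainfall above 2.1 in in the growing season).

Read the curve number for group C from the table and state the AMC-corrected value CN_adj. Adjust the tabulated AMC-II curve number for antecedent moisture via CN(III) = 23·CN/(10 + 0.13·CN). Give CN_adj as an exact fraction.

CN_adj = 190900/2079 ≈ 91.823

NRCS table: residential, 1/4-acre lots, soil group C → CN(II) = 83
CN(III) from CN(II)=83: (23·83)/(10 + 0.13·83) = 190900/2079 ≈ 91.823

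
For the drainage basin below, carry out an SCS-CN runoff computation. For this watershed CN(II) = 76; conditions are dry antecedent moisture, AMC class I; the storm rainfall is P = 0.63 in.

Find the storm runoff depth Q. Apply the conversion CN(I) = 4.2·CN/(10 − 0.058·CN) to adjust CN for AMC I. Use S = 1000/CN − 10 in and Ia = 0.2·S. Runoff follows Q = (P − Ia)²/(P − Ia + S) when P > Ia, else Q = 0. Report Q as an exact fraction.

Adjust CN=76 to AMC I: 4.2·76/(10 − 0.058·76) → (1596/5) ÷ (699/125) = 13300/233 ≈ 57.082
Max retention: S = 1000/(13300/233) − 10 = 1000/133 in (≈ 7.519 in)
Initial abstraction Ia = S/5 = (1000/133)/5 = 200/133 ≈ 1.504 in
P = 0.630 ≤ Ia = 1.504 in: entire storm abstracted, Q = 0.

Q = 0 in ≈ 0.000 in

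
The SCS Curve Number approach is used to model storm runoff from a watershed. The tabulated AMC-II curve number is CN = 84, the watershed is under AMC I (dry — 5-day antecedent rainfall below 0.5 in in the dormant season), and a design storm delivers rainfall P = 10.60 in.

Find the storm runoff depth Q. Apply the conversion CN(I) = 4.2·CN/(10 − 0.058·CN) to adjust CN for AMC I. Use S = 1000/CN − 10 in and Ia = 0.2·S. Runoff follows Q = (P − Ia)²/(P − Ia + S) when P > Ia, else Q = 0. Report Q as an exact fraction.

Adjust CN=84 to AMC I: 4.2·84/(10 − 0.058·84) → (1764/5) ÷ (641/125) = 44100/641 ≈ 68.799
Retention S: 1000/CN − 10 with CN=68.799 → S = 2000/441 ≈ 4.535 in
Initial abstraction Ia = S/5 = (2000/441)/5 = 400/441 ≈ 0.907 in
Since P=10.600 > Ia=0.907: effective rainfall P−Ia = 21373/2205 in
Q = (21373/2205)²/((21373/2205) + 2000/441) = (456805129/4862025)/(31373/2205) = 456805129/69177465 in ≈ 6.603 in

Q = 456805129/69177465 in ≈ 6.603 in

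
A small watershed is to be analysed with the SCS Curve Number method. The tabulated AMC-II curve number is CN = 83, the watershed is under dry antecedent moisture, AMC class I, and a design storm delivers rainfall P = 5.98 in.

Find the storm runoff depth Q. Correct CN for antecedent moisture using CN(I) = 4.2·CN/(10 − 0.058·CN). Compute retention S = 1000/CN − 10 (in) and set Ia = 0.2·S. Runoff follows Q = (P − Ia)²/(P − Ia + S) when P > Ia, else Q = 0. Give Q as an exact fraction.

Q = 190232928649/75049832550 in ≈ 2.535 in

Dry (AMC I): CN(I) = 4.2·83/(10 − 0.058·83) = (1743/5)/(2593/500) = 174300/2593 ≈ 67.219
Max retention: S = 1000/(174300/2593) − 10 = 8500/1743 in (≈ 4.877 in)
Ia = 0.2S: 0.2·4.877 = 0.975 in (exactly 1700/1743)
Excess rainfall: 5.980 − 0.975 = 5.005 in; P > Ia so Q > 0
Q = (436157/87150)²/((436157/87150) + 8500/1743) = (190232928649/7595122500)/(861157/87150) = 190232928649/75049832550 in ≈ 2.535 in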